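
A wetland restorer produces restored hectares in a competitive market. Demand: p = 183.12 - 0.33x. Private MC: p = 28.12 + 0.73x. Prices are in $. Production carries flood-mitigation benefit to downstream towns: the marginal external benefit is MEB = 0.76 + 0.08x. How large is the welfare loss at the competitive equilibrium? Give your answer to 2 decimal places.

DWL = $79.19

Market equilibrium (private): 28.12 + 0.73x = 183.12 - 0.33x → x_m = 146.2264.
Social marginal cost = private MC − MEB = 27.36 + 0.65x.
Set SMC = demand: 27.36 + 0.65x = 183.12 - 0.33x → x* = 158.9388.
The loss is the area between SMC and demand from x* to x_m; with linear curves that's a triangle of height MEB(x_m).
DWL = ½ × 12.7124 × 12.4581 = 79.1862.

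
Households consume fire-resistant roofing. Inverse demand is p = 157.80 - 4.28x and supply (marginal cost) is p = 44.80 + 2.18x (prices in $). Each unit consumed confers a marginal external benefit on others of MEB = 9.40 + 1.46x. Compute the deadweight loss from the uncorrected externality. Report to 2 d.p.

DWL = $122.07

Market equilibrium (private): 44.80 + 2.18x = 157.80 - 4.28x → x_m = 17.4923.
Social marginal benefit = demand + MEB = 167.20 - 2.82x.
Set SMB = MC: 167.20 - 2.82x = 44.80 + 2.18x → x* = 24.4800.
The loss is the area between SMB and MC from x* to x_m; with linear curves that's a triangle of height MEB(x_m).
DWL = ½ × 6.9877 × 34.9387 = 122.0706.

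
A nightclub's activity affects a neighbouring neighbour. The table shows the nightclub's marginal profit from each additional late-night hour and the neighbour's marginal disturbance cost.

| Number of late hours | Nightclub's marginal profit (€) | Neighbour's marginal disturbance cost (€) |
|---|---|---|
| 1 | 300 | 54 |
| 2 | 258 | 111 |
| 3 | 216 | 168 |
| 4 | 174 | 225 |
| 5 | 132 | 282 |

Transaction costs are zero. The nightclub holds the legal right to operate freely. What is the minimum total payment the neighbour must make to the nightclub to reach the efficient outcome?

Left alone the nightclub would choose level 5 (marginal profit stays positive).
Efficient level: k* = 3 (marginal profit ≥ marginal disturbance cost through 3).
The neighbour must at least cover the nightclub's forgone profit from cutting 5→3: 174 + 132 = 306.

€306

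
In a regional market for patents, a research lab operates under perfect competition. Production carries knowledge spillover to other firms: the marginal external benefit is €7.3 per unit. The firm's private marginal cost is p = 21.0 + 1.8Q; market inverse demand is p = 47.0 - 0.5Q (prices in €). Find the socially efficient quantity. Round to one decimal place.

Q* = 14.5

Social marginal cost = private MC − MEB = 13.7 + 1.8Q.
Set SMC = demand: 13.7 + 1.8Q = 47.0 - 0.5Q → Q* = 14.4783.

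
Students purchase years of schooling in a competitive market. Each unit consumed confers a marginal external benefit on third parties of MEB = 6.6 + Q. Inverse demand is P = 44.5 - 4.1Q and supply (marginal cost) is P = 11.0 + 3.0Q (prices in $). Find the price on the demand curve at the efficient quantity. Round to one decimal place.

P = $17.5

Social marginal benefit = demand + MEB = 51.1 - 3.1Q.
Set SMB = MC: 51.1 - 3.1Q = 11.0 + 3.0Q → Q* = 6.5738.
Consumer price on the demand curve at Q*: 44.5 − 4.1×6.5738 = 17.5474.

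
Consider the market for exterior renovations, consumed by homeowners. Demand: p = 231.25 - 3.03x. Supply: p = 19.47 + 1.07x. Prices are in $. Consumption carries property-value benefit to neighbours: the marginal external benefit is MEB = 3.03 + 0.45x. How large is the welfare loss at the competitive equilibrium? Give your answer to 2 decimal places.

Market equilibrium (private): 19.47 + 1.07x = 231.25 - 3.03x → x_m = 51.6537.
Social marginal benefit = demand + MEB = 234.28 - 2.58x.
Set SMB = MC: 234.28 - 2.58x = 19.47 + 1.07x → x* = 58.8521.
The loss is the area between SMB and MC from x* to x_m; with linear curves that's a triangle of height MEB(x_m).
DWL = ½ × 7.1984 × 26.2741 = 94.5657.

DWL = $94.57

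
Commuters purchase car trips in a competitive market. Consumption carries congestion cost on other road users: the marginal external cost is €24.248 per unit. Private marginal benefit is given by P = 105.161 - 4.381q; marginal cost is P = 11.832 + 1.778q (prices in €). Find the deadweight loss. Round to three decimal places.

DWL = €47.732

Market equilibrium (private): 11.832 + 1.778q = 105.161 - 4.381q → q_m = 15.1533.
Social marginal benefit = demand − MEC = 80.913 - 4.381q.
Set SMB = MC: 80.913 - 4.381q = 11.832 + 1.778q → q* = 11.2163.
The loss is the area between SMB and MC from q* to q_m; with linear curves that's a triangle of height MEC(q_m).
DWL = ½ × 3.9370 × 24.2480 = 47.7322.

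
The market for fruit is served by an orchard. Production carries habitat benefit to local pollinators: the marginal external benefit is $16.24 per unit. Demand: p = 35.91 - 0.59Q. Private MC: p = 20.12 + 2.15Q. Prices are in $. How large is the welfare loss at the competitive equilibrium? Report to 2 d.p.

DWL = $48.13

Market equilibrium (private): 20.12 + 2.15Q = 35.91 - 0.59Q → Q_m = 5.7628.
Social marginal cost = private MC − MEB = 3.88 + 2.15Q.
Set SMC = demand: 3.88 + 2.15Q = 35.91 - 0.59Q → Q* = 11.6898.
The loss is the area between SMC and demand from Q* to Q_m; with linear curves that's a triangle of height MEB(Q_m).
DWL = ½ × 5.9270 × 16.2400 = 48.1272.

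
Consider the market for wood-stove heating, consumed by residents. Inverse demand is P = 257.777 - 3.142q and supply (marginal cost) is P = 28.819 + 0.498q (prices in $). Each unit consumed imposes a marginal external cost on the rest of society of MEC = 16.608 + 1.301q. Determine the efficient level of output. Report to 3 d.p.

q* = 42.977

Social marginal benefit = demand − MEC = 241.169 - 4.443q.
Set SMB = MC: 241.169 - 4.443q = 28.819 + 0.498q → q* = 42.9771.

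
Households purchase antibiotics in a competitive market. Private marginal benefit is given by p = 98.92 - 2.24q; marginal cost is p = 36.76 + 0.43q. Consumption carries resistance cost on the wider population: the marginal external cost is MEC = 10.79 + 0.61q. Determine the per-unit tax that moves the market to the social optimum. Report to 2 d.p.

tax = 20.34 per unit

Social marginal benefit = demand − MEC = 88.13 - 2.85q.
Set SMB = MC: 88.13 - 2.85q = 36.76 + 0.43q → q* = 15.6616.
The Pigouvian tax equals MEC at q*: 10.79 + 0.61×15.6616 = 20.3436.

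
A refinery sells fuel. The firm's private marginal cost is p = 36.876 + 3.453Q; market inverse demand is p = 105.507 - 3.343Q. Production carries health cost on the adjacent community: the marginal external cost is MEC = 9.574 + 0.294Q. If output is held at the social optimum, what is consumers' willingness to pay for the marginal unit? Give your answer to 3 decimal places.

P = 77.661

Social marginal cost = private MC + MEC = 46.450 + 3.747Q.
Set SMC = demand: 46.450 + 3.747Q = 105.507 - 3.343Q → Q* = 8.3296.
Consumer price on the demand curve at Q*: 105.507 − 3.343×8.3296 = 77.6611.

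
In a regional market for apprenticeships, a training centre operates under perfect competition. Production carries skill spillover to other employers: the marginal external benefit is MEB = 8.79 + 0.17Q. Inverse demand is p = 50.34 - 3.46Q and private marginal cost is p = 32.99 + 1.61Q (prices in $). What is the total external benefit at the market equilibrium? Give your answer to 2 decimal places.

$31.08

Market equilibrium (private): 32.99 + 1.61Q = 50.34 - 3.46Q → Q_m = 3.4221.
Total external benefit = ∫₀^{Q_m} (8.79 + 0.17Q) dQ = 8.79×3.4221 + ½×0.17×3.4221² = 31.0757.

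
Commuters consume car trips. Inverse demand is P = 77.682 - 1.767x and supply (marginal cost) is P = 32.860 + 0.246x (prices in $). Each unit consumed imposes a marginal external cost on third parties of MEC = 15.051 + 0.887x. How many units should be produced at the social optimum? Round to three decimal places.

Social marginal benefit = demand − MEC = 62.631 - 2.654x.
Set SMB = MC: 62.631 - 2.654x = 32.860 + 0.246x → x* = 10.2659.

x* = 10.266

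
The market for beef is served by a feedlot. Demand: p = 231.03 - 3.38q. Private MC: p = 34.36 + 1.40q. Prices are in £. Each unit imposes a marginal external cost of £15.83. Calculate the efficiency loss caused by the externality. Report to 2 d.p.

Market equilibrium (private): 34.36 + 1.40q = 231.03 - 3.38q → q_m = 41.1444.
Social marginal cost = private MC + MEC = 50.19 + 1.40q.
Set SMC = demand: 50.19 + 1.40q = 231.03 - 3.38q → q* = 37.8326.
The welfare-loss triangle has base |q_m − q*| and height MEC(q_m) (the vertical gap between SMC and demand is zero at q* and MEC at q_m).
DWL = ½ × 3.3118 × 15.8300 = 26.2129.

DWL = £26.21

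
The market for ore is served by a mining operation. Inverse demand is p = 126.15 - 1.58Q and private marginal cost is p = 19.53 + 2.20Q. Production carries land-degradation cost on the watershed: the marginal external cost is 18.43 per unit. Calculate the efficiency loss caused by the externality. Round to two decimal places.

Market equilibrium (private): 19.53 + 2.20Q = 126.15 - 1.58Q → Q_m = 28.2063.
Social marginal cost = private MC + MEC = 37.96 + 2.20Q.
Set SMC = demand: 37.96 + 2.20Q = 126.15 - 1.58Q → Q* = 23.3307.
Between Q* and Q_m the wedge SMC − demand runs linearly from 0 to MEC(Q_m), so the loss is a triangle.
DWL = ½ × 4.8756 × 18.4300 = 44.9287.

DWL = 44.93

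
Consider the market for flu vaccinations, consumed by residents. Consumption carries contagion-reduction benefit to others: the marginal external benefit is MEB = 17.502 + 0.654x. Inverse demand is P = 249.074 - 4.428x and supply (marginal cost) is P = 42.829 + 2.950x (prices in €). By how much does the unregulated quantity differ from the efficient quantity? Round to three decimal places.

Market equilibrium (private): 42.829 + 2.950x = 249.074 - 4.428x → x_m = 27.9541.
Social marginal benefit = demand + MEB = 266.576 - 3.774x.
Set SMB = MC: 266.576 - 3.774x = 42.829 + 2.950x → x* = 33.2759.
Gap = |27.9541 − 33.2759| = 5.3218.

5.322 units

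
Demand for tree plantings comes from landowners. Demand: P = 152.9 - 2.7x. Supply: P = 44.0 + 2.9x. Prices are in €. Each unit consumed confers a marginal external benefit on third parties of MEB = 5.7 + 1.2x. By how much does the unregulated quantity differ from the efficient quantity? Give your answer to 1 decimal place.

6.6 units

Market equilibrium (private): 44.0 + 2.9x = 152.9 - 2.7x → x_m = 19.4464.
Social marginal benefit = demand + MEB = 158.6 - 1.5x.
Set SMB = MC: 158.6 - 1.5x = 44.0 + 2.9x → x* = 26.0455.
Gap = |19.4464 − 26.0455| = 6.5991.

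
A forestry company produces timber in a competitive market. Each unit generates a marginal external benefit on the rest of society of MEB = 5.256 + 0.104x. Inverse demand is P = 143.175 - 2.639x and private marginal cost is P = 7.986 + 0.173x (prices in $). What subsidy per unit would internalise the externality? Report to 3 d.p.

subsidy = $10.650 per unit

Social marginal cost = private MC − MEB = 2.730 + 0.069x.
Set SMC = demand: 2.730 + 0.069x = 143.175 - 2.639x → x* = 51.8630.
The Pigouvian subsidy equals MEB at x*: 5.256 + 0.104×51.8630 = 10.6498.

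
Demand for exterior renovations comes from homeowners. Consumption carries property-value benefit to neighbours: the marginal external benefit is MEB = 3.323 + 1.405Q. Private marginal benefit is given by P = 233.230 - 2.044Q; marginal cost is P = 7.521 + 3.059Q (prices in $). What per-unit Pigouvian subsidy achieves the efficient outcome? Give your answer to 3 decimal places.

subsidy = $90.340 per unit

Social marginal benefit = demand + MEB = 236.553 - 0.639Q.
Set SMB = MC: 236.553 - 0.639Q = 7.521 + 3.059Q → Q* = 61.9340.
The Pigouvian subsidy equals MEB at Q*: 3.323 + 1.405×61.9340 = 90.3403.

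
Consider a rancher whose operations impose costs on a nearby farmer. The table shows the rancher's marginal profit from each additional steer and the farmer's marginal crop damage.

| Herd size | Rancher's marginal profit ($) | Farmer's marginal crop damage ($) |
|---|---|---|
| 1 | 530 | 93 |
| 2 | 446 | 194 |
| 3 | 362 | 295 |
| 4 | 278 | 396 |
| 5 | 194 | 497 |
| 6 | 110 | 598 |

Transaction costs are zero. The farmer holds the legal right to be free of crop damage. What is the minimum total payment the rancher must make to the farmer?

$582

Efficient level: marginal profit ≥ marginal crop damage through level 3, so k* = 3.
With the farmer holding the right, the rancher must at least compensate total damage at k*: 93 + 194 + 295 = 582.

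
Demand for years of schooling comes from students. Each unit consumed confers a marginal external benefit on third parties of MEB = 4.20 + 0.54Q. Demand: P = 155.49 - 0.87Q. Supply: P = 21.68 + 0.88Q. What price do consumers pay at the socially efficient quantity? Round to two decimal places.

Social marginal benefit = demand + MEB = 159.69 - 0.33Q.
Set SMB = MC: 159.69 - 0.33Q = 21.68 + 0.88Q → Q* = 114.0579.
Consumer price on the demand curve at Q*: 155.49 − 0.87×114.0579 = 56.2596.

P = 56.26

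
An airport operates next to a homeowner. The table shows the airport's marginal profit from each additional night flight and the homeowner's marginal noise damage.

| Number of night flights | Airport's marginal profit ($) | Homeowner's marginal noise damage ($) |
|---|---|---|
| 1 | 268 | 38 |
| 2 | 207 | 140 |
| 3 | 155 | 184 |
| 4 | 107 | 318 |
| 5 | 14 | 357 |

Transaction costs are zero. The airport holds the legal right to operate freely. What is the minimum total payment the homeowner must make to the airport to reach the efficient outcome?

$276

Left alone the airport would choose level 5 (marginal profit stays positive).
Efficient level: k* = 2 (marginal profit ≥ marginal noise damage through 2).
The homeowner must at least cover the airport's forgone profit from cutting 5→2: 155 + 107 + 14 = 276.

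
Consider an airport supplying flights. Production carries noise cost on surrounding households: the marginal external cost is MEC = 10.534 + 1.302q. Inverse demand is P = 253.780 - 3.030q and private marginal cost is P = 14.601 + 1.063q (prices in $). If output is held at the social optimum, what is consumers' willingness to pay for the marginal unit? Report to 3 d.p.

Social marginal cost = private MC + MEC = 25.135 + 2.365q.
Set SMC = demand: 25.135 + 2.365q = 253.780 - 3.030q → q* = 42.3809.
Consumer price on the demand curve at q*: 253.780 − 3.030×42.3809 = 125.3659.

P = $125.366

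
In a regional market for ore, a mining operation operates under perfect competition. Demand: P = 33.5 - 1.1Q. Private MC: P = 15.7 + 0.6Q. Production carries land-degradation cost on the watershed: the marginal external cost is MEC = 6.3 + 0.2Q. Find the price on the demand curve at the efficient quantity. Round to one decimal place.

Social marginal cost = private MC + MEC = 22.0 + 0.8Q.
Set SMC = demand: 22.0 + 0.8Q = 33.5 - 1.1Q → Q* = 6.0526.
Consumer price on the demand curve at Q*: 33.5 − 1.1×6.0526 = 26.8421.

P = 26.8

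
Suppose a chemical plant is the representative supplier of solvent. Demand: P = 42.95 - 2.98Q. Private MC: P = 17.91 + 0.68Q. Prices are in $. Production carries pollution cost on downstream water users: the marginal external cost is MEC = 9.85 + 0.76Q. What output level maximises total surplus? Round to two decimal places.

Social marginal cost = private MC + MEC = 27.76 + 1.44Q.
Set SMC = demand: 27.76 + 1.44Q = 42.95 - 2.98Q → Q* = 3.4367.

Q* = 3.44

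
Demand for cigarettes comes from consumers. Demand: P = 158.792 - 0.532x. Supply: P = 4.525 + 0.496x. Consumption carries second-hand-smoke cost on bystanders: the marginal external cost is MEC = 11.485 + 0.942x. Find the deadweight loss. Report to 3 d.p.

Market equilibrium (private): 4.525 + 0.496x = 158.792 - 0.532x → x_m = 150.0652.
Social marginal benefit = demand − MEC = 147.307 - 1.474x.
Set SMB = MC: 147.307 - 1.474x = 4.525 + 0.496x → x* = 72.4782.
The loss is the area between SMB and MC from x* to x_m; with linear curves that's a triangle of height MEC(x_m).
DWL = ½ × 77.5870 × 152.8464 = 5929.4468.

DWL = 5929.447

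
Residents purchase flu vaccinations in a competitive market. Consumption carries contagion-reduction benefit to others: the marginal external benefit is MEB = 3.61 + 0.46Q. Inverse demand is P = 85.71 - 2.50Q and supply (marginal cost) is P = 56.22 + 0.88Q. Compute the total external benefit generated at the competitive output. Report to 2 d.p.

Market equilibrium (private): 56.22 + 0.88Q = 85.71 - 2.50Q → Q_m = 8.7249.
Total external benefit = ∫₀^{Q_m} (3.61 + 0.46Q) dQ = 3.61×8.7249 + ½×0.46×8.7249² = 49.0054.

49.01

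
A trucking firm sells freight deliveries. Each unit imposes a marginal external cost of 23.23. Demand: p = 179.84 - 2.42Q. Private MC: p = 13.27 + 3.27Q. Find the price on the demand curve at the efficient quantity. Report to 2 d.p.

P = 118.88

Social marginal cost = private MC + MEC = 36.50 + 3.27Q.
Set SMC = demand: 36.50 + 3.27Q = 179.84 - 2.42Q → Q* = 25.1916.
Consumer price on the demand curve at Q*: 179.84 − 2.42×25.1916 = 118.8763.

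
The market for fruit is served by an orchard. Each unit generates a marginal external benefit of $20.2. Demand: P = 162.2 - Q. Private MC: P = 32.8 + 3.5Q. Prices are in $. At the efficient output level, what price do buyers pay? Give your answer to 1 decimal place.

P = $129.0

Social marginal cost = private MC − MEB = 12.6 + 3.5Q.
Set SMC = demand: 12.6 + 3.5Q = 162.2 - Q → Q* = 33.2444.
Consumer price on the demand curve at Q*: 162.2 − 1.0×33.2444 = 128.9556.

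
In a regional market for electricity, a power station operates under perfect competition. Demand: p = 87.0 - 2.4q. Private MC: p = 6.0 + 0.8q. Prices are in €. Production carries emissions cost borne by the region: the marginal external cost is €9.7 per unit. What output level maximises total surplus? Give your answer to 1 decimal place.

q* = 22.3

Social marginal cost = private MC + MEC = 15.7 + 0.8q.
Set SMC = demand: 15.7 + 0.8q = 87.0 - 2.4q → q* = 22.2813.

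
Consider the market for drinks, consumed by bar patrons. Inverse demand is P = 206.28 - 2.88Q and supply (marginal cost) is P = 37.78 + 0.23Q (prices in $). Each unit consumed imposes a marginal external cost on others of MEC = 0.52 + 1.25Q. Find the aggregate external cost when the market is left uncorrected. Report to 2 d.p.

$1862.85

Market equilibrium (private): 37.78 + 0.23Q = 206.28 - 2.88Q → Q_m = 54.1801.
Total external cost = ∫₀^{Q_m} (0.52 + 1.25Q) dQ = 0.52×54.1801 + ½×1.25×54.1801² = 1862.8507.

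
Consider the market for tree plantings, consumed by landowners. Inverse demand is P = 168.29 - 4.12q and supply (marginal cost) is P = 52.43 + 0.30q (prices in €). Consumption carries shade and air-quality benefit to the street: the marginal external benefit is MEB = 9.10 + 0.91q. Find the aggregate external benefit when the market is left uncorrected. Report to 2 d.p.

Market equilibrium (private): 52.43 + 0.30q = 168.29 - 4.12q → q_m = 26.2127.
Total external benefit = ∫₀^{q_m} (9.10 + 0.91q) dq = 9.10×26.2127 + ½×0.91×26.2127² = 551.1686.

€551.17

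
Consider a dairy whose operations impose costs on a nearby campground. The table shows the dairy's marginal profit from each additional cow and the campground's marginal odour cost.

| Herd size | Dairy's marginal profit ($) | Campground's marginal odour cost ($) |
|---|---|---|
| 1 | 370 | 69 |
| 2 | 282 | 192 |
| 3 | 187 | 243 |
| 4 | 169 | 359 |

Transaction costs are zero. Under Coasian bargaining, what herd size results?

Bargaining reaches the level where marginal profit last exceeds marginal odour cost.
That holds through level 2 (282 ≥ 192) but not at 3 (187 < 243).

2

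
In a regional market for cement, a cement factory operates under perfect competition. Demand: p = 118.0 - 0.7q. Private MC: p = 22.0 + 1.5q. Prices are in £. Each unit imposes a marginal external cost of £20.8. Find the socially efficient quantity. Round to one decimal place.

q* = 34.2

Social marginal cost = private MC + MEC = 42.8 + 1.5q.
Set SMC = demand: 42.8 + 1.5q = 118.0 - 0.7q → q* = 34.1818.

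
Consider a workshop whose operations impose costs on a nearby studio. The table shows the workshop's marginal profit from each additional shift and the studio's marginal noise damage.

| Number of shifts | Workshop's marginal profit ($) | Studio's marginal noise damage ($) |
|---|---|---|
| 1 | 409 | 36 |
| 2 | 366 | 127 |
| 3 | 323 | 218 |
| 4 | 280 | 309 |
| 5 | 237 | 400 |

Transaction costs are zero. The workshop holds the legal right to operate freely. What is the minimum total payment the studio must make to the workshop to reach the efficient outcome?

Left alone the workshop would choose level 5 (marginal profit stays positive).
Efficient level: k* = 3 (marginal profit ≥ marginal noise damage through 3).
The studio must at least cover the workshop's forgone profit from cutting 5→3: 280 + 237 = 517.

$517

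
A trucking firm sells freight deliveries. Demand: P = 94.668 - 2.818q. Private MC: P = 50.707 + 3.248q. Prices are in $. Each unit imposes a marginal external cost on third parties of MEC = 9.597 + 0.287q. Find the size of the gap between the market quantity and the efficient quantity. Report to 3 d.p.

1.838 units

Market equilibrium (private): 50.707 + 3.248q = 94.668 - 2.818q → q_m = 7.2471.
Social marginal cost = private MC + MEC = 60.304 + 3.535q.
Set SMC = demand: 60.304 + 3.535q = 94.668 - 2.818q → q* = 5.4091.
Gap = |7.2471 − 5.4091| = 1.8380.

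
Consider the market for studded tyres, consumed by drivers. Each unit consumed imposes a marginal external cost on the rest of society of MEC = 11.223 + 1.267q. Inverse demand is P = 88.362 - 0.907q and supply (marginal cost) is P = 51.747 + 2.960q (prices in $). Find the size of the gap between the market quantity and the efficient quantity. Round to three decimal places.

Market equilibrium (private): 51.747 + 2.960q = 88.362 - 0.907q → q_m = 9.4686.
Social marginal benefit = demand − MEC = 77.139 - 2.174q.
Set SMB = MC: 77.139 - 2.174q = 51.747 + 2.960q → q* = 4.9459.
Gap = |9.4686 − 4.9459| = 4.5227.

4.523 units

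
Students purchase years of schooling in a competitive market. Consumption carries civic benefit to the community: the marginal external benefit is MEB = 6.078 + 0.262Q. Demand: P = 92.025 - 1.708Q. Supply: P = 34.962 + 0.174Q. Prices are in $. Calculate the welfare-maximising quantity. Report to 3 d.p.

Social marginal benefit = demand + MEB = 98.103 - 1.446Q.
Set SMB = MC: 98.103 - 1.446Q = 34.962 + 0.174Q → Q* = 38.9759.

Q* = 38.976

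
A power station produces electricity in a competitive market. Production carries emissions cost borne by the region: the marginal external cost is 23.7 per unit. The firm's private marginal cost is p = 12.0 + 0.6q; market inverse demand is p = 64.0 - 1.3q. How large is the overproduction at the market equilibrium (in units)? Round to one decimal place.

12.5 units

Market equilibrium (private): 12.0 + 0.6q = 64.0 - 1.3q → q_m = 27.3684.
Social marginal cost = private MC + MEC = 35.7 + 0.6q.
Set SMC = demand: 35.7 + 0.6q = 64.0 - 1.3q → q* = 14.8947.
Gap = |27.3684 − 14.8947| = 12.4737.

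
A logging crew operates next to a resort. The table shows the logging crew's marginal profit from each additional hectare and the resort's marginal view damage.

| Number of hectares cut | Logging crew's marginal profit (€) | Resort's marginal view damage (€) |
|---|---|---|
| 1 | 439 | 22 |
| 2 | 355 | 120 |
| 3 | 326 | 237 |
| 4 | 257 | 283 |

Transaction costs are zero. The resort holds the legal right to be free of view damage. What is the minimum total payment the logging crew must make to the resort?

Efficient level: marginal profit ≥ marginal view damage through level 3, so k* = 3.
With the resort holding the right, the logging crew must at least compensate total damage at k*: 22 + 120 + 237 = 379.

€379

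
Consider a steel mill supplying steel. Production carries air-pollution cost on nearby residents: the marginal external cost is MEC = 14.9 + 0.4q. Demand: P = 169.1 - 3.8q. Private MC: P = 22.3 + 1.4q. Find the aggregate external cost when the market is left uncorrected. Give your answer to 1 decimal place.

Market equilibrium (private): 22.3 + 1.4q = 169.1 - 3.8q → q_m = 28.2308.
Total external cost = ∫₀^{q_m} (14.9 + 0.4q) dq = 14.9×28.2308 + ½×0.4×28.2308² = 580.0345.

580.0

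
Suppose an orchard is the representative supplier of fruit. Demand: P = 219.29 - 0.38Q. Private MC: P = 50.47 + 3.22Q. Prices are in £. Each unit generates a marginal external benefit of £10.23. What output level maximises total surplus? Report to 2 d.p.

Social marginal cost = private MC − MEB = 40.24 + 3.22Q.
Set SMC = demand: 40.24 + 3.22Q = 219.29 - 0.38Q → Q* = 49.7361.

Q* = 49.74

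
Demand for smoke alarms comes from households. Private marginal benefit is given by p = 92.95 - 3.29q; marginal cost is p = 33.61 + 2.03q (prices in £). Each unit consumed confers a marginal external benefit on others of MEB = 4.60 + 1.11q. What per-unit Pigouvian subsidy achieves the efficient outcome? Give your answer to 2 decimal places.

Social marginal benefit = demand + MEB = 97.55 - 2.18q.
Set SMB = MC: 97.55 - 2.18q = 33.61 + 2.03q → q* = 15.1876.
The Pigouvian subsidy equals MEB at q*: 4.60 + 1.11×15.1876 = 21.4582.

subsidy = £21.46 per unit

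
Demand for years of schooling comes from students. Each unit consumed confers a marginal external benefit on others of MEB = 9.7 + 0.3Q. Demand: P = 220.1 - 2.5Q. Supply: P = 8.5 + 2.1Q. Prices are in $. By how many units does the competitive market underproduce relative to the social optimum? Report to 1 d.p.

Market equilibrium (private): 8.5 + 2.1Q = 220.1 - 2.5Q → Q_m = 46.0000.
Social marginal benefit = demand + MEB = 229.8 - 2.2Q.
Set SMB = MC: 229.8 - 2.2Q = 8.5 + 2.1Q → Q* = 51.4651.
Gap = |46.0000 − 51.4651| = 5.4651.

5.5 units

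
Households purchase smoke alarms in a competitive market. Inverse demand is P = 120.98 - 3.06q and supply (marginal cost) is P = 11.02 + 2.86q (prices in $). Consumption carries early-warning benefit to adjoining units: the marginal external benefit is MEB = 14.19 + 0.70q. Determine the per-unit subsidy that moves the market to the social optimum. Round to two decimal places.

Social marginal benefit = demand + MEB = 135.17 - 2.36q.
Set SMB = MC: 135.17 - 2.36q = 11.02 + 2.86q → q* = 23.7835.
The Pigouvian subsidy equals MEB at q*: 14.19 + 0.70×23.7835 = 30.8385.

subsidy = $30.84 per unit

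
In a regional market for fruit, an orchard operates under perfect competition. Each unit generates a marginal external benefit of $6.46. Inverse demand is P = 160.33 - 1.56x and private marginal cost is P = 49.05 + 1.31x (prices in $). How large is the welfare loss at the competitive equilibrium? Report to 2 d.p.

DWL = $7.27

Market equilibrium (private): 49.05 + 1.31x = 160.33 - 1.56x → x_m = 38.7735.
Social marginal cost = private MC − MEB = 42.59 + 1.31x.
Set SMC = demand: 42.59 + 1.31x = 160.33 - 1.56x → x* = 41.0244.
Between x* and x_m the wedge demand − SMC runs linearly from 0 to MEB(x_m), so the loss is a triangle.
DWL = ½ × 2.2509 × 6.4600 = 7.2704.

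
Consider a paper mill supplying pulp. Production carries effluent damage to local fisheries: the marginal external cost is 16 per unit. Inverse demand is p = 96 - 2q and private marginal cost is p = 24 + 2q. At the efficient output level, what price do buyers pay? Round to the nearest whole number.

Social marginal cost = private MC + MEC = 40 + 2q.
Set SMC = demand: 40 + 2q = 96 - 2q → q* = 14.0000.
Consumer price on the demand curve at q*: 96 − 2×14.0000 = 68.0000.

P = 68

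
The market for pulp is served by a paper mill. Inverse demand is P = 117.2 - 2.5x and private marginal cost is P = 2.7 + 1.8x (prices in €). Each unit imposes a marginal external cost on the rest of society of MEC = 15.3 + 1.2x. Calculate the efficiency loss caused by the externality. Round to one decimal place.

DWL = €203.0

Market equilibrium (private): 2.7 + 1.8x = 117.2 - 2.5x → x_m = 26.6279.
Social marginal cost = private MC + MEC = 18.0 + 3.0x.
Set SMC = demand: 18.0 + 3.0x = 117.2 - 2.5x → x* = 18.0364.
Height of the DWL triangle at x_m is SMC(x_m) − demand(x_m) = MEC(x_m) = 47.2535.
DWL = ½ × 8.5915 × 47.2535 = 202.9892.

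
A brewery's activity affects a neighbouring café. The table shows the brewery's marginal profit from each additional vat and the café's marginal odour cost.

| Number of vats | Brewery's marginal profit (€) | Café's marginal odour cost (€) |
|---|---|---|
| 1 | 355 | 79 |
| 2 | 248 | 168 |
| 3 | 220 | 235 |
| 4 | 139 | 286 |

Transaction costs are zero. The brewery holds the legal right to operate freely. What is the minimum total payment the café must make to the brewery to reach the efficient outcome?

€359

Left alone the brewery would choose level 4 (marginal profit stays positive).
Efficient level: k* = 2 (marginal profit ≥ marginal odour cost through 2).
The café must at least cover the brewery's forgone profit from cutting 4→2: 220 + 139 = 359.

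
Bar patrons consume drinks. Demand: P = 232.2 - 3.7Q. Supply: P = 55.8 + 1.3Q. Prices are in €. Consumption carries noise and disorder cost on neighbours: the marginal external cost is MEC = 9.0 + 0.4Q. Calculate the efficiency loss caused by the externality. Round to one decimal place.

Market equilibrium (private): 55.8 + 1.3Q = 232.2 - 3.7Q → Q_m = 35.2800.
Social marginal benefit = demand − MEC = 223.2 - 4.1Q.
Set SMB = MC: 223.2 - 4.1Q = 55.8 + 1.3Q → Q* = 31.0000.
Between Q* and Q_m the wedge MC − SMB runs linearly from 0 to MEC(Q_m), so the loss is a triangle.
DWL = ½ × 4.2800 × 23.1120 = 49.4597.

DWL = €49.5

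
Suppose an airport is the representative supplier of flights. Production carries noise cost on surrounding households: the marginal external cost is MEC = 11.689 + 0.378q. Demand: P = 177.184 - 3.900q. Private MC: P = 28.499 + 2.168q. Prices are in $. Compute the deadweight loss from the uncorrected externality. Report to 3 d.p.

DWL = $34.048

Market equilibrium (private): 28.499 + 2.168q = 177.184 - 3.900q → q_m = 24.5031.
Social marginal cost = private MC + MEC = 40.188 + 2.546q.
Set SMC = demand: 40.188 + 2.546q = 177.184 - 3.900q → q* = 21.2529.
Between q* and q_m the wedge SMC − demand runs linearly from 0 to MEC(q_m), so the loss is a triangle.
DWL = ½ × 3.2502 × 20.9512 = 34.0478.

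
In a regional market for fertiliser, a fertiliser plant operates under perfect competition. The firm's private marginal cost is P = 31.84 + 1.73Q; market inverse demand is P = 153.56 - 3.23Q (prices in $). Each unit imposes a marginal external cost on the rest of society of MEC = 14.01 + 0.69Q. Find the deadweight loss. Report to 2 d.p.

DWL = $84.73

Market equilibrium (private): 31.84 + 1.73Q = 153.56 - 3.23Q → Q_m = 24.5403.
Social marginal cost = private MC + MEC = 45.85 + 2.42Q.
Set SMC = demand: 45.85 + 2.42Q = 153.56 - 3.23Q → Q* = 19.0637.
The loss is the area between SMC and demand from Q* to Q_m; with linear curves that's a triangle of height MEC(Q_m).
DWL = ½ × 5.4766 × 30.9428 = 84.7307.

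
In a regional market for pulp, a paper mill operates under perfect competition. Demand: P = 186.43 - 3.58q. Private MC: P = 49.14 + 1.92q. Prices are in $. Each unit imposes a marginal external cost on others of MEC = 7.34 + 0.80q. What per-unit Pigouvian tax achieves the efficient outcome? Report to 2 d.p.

Social marginal cost = private MC + MEC = 56.48 + 2.72q.
Set SMC = demand: 56.48 + 2.72q = 186.43 - 3.58q → q* = 20.6270.
The Pigouvian tax equals MEC at q*: 7.34 + 0.80×20.6270 = 23.8416.

tax = $23.84 per unit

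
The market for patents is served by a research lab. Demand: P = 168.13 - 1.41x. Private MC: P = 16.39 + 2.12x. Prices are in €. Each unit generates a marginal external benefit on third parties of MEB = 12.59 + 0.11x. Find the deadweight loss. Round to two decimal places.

Market equilibrium (private): 16.39 + 2.12x = 168.13 - 1.41x → x_m = 42.9858.
Social marginal cost = private MC − MEB = 3.80 + 2.01x.
Set SMC = demand: 3.80 + 2.01x = 168.13 - 1.41x → x* = 48.0497.
The loss is the area between SMC and demand from x* to x_m; with linear curves that's a triangle of height MEB(x_m).
DWL = ½ × 5.0639 × 17.3184 = 43.8493.

DWL = €43.85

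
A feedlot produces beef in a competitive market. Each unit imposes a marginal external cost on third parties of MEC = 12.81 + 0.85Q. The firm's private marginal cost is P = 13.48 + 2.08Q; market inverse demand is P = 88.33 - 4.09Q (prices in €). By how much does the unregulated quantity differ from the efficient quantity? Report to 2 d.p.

3.29 units

Market equilibrium (private): 13.48 + 2.08Q = 88.33 - 4.09Q → Q_m = 12.1313.
Social marginal cost = private MC + MEC = 26.29 + 2.93Q.
Set SMC = demand: 26.29 + 2.93Q = 88.33 - 4.09Q → Q* = 8.8376.
Gap = |12.1313 − 8.8376| = 3.2937.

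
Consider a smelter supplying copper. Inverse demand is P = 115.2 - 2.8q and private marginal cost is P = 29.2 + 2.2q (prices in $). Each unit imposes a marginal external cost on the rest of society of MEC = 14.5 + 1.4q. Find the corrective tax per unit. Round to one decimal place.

tax = $30.1 per unit

Social marginal cost = private MC + MEC = 43.7 + 3.6q.
Set SMC = demand: 43.7 + 3.6q = 115.2 - 2.8q → q* = 11.1719.
The Pigouvian tax equals MEC at q*: 14.5 + 1.4×11.1719 = 30.1407.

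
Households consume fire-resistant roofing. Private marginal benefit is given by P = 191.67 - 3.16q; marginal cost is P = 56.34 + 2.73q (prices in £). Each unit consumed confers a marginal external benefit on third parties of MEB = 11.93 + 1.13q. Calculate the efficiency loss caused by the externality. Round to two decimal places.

Market equilibrium (private): 56.34 + 2.73q = 191.67 - 3.16q → q_m = 22.9762.
Social marginal benefit = demand + MEB = 203.60 - 2.03q.
Set SMB = MC: 203.60 - 2.03q = 56.34 + 2.73q → q* = 30.9370.
The loss is the area between SMB and MC from q* to q_m; with linear curves that's a triangle of height MEB(q_m).
DWL = ½ × 7.9608 × 37.8931 = 150.8297.

DWL = £150.83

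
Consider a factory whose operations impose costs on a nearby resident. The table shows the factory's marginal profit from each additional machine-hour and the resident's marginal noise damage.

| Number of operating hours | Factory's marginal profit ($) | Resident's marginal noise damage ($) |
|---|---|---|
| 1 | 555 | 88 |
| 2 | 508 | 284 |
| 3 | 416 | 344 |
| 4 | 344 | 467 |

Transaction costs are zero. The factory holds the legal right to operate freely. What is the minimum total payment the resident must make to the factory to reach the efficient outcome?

$344

Left alone the factory would choose level 4 (marginal profit stays positive).
Efficient level: k* = 3 (marginal profit ≥ marginal noise damage through 3).
The resident must at least cover the factory's forgone profit from cutting 4→3: 344 = 344.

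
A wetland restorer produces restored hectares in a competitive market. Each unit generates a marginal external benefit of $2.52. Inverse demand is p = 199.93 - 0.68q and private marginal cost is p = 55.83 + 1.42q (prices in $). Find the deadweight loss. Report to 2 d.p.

Market equilibrium (private): 55.83 + 1.42q = 199.93 - 0.68q → q_m = 68.6190.
Social marginal cost = private MC − MEB = 53.31 + 1.42q.
Set SMC = demand: 53.31 + 1.42q = 199.93 - 0.68q → q* = 69.8190.
The welfare-loss triangle has base |q_m − q*| and height MEB(q_m) (the vertical gap between SMC and demand is zero at q* and MEB at q_m).
DWL = ½ × 1.2000 × 2.5200 = 1.5120.

DWL = $1.51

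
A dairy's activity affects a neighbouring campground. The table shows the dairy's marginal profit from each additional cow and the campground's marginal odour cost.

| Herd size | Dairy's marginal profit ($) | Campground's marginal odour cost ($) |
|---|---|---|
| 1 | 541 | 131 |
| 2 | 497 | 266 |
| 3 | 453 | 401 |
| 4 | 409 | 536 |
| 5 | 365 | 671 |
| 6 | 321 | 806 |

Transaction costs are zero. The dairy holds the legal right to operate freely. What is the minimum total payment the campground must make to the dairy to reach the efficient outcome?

Left alone the dairy would choose level 6 (marginal profit stays positive).
Efficient level: k* = 3 (marginal profit ≥ marginal odour cost through 3).
The campground must at least cover the dairy's forgone profit from cutting 6→3: 409 + 365 + 321 = 1095.

$1095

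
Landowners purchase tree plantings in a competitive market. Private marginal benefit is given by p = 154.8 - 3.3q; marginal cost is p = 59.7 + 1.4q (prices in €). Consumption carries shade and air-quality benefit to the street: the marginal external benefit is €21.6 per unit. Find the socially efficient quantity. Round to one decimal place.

Social marginal benefit = demand + MEB = 176.4 - 3.3q.
Set SMB = MC: 176.4 - 3.3q = 59.7 + 1.4q → q* = 24.8298.

q* = 24.8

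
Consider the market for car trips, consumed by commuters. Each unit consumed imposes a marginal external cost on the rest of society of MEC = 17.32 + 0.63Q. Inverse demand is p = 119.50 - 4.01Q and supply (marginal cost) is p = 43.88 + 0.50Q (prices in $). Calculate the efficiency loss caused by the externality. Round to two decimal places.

DWL = $75.63

Market equilibrium (private): 43.88 + 0.50Q = 119.50 - 4.01Q → Q_m = 16.7672.
Social marginal benefit = demand − MEC = 102.18 - 4.64Q.
Set SMB = MC: 102.18 - 4.64Q = 43.88 + 0.50Q → Q* = 11.3424.
Between Q* and Q_m the wedge MC − SMB runs linearly from 0 to MEC(Q_m), so the loss is a triangle.
DWL = ½ × 5.4248 × 27.8833 = 75.6307.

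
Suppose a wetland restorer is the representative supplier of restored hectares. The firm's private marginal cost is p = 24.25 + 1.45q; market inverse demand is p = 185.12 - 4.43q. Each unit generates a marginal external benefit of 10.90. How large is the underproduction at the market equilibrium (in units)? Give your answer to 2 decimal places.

Market equilibrium (private): 24.25 + 1.45q = 185.12 - 4.43q → q_m = 27.3588.
Social marginal cost = private MC − MEB = 13.35 + 1.45q.
Set SMC = demand: 13.35 + 1.45q = 185.12 - 4.43q → q* = 29.2126.
Gap = |27.3588 − 29.2126| = 1.8538.

1.85 units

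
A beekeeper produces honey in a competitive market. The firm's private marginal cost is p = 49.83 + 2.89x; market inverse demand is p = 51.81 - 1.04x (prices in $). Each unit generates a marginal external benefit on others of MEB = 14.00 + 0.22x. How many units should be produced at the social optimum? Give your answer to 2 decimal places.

x* = 4.31

Social marginal cost = private MC − MEB = 35.83 + 2.67x.
Set SMC = demand: 35.83 + 2.67x = 51.81 - 1.04x → x* = 4.3073.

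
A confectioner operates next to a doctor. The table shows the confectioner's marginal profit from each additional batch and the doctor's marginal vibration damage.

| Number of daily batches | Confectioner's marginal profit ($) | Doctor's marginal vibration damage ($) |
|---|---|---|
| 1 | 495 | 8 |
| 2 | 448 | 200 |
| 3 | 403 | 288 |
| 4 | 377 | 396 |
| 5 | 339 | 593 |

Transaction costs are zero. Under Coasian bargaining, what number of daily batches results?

Bargaining reaches the level where marginal profit last exceeds marginal vibration damage.
That holds through level 3 (403 ≥ 288) but not at 4 (377 < 396).

3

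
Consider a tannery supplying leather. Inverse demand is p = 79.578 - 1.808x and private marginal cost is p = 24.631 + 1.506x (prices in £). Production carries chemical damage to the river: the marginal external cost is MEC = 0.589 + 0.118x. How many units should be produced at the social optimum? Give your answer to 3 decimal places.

x* = 15.839

Social marginal cost = private MC + MEC = 25.220 + 1.624x.
Set SMC = demand: 25.220 + 1.624x = 79.578 - 1.808x → x* = 15.8386.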